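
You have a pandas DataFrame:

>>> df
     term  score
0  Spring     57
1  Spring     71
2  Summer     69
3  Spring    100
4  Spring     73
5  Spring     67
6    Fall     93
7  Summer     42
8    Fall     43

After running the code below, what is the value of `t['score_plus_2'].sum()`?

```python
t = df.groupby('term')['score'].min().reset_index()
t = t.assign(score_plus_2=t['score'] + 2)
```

group by term, min of score:
term
Fall      43
Spring    57
Summer    42
Name: score, dtype: int64
reset_index():
     term  score
0    Fall     43
1  Spring     57
2  Summer     42
add column score_plus_2 = t['score'] + 2:
     term  score  score_plus_2
0    Fall     43            45
1  Spring     57            59
2  Summer     42            44

148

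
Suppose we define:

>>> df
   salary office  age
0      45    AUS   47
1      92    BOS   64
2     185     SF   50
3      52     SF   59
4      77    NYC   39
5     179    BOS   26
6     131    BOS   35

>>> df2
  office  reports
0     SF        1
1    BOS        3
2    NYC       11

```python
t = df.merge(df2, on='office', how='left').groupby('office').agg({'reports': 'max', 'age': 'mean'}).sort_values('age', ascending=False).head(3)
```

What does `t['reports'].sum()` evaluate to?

merge on 'office' (how='left') → 7 rows:
   salary office  age  reports
0      45    AUS   47      NaN
1      92    BOS   64      3.0
2     185     SF   50      1.0
3      52     SF   59      1.0
4      77    NYC   39     11.0
5     179    BOS   26      3.0
6     131    BOS   35      3.0
group by office: max(reports), mean(age):
        reports        age
office                    
AUS         NaN  47.000000
BOS         3.0  41.666667
NYC        11.0  39.000000
SF          1.0  54.500000
sort by age descending:
        reports        age
office                    
SF          1.0  54.500000
AUS         NaN  47.000000
BOS         3.0  41.666667
NYC        11.0  39.000000
take first 3 rows:
        reports        age
office                    
SF          1.0  54.500000
AUS         NaN  47.000000
BOS         3.0  41.666667
The sum of column 'reports' is 4.0.

4.0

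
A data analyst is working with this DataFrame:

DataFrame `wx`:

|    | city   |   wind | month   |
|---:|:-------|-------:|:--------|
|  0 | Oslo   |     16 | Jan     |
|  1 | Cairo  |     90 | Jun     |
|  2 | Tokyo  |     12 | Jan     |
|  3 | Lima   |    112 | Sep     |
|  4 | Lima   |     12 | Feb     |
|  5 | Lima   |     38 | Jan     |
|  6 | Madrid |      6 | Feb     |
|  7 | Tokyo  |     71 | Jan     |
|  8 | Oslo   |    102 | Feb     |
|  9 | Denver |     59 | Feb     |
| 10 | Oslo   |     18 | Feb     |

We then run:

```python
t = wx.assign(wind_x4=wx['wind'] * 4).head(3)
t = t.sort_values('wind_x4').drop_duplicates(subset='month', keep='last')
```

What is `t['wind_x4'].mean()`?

add column wind_x4 = wx['wind'] * 4:
      city  wind month  wind_x4
0     Oslo    16   Jan       64
1    Cairo    90   Jun      360
2    Tokyo    12   Jan       48
3     Lima   112   Sep      448
4     Lima    12   Feb       48
5     Lima    38   Jan      152
6   Madrid     6   Feb       24
7    Tokyo    71   Jan      284
8     Oslo   102   Feb      408
9   Denver    59   Feb      236
10    Oslo    18   Feb       72
take first 3 rows:
    city  wind month  wind_x4
0   Oslo    16   Jan       64
1  Cairo    90   Jun      360
2  Tokyo    12   Jan       48
sort by wind_x4:
    city  wind month  wind_x4
2  Tokyo    12   Jan       48
0   Oslo    16   Jan       64
1  Cairo    90   Jun      360
drop duplicate month (keep=last):
    city  wind month  wind_x4
0   Oslo    16   Jan       64
1  Cairo    90   Jun      360

212.0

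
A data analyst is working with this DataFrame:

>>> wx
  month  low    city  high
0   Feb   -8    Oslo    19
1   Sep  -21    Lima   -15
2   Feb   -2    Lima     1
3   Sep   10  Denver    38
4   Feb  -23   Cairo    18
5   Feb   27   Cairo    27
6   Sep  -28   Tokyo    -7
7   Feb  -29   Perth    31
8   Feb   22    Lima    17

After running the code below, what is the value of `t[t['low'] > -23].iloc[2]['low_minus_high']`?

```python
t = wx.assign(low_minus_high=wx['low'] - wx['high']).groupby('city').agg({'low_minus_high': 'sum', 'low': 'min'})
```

add column low_minus_high = wx['low'] - wx['high']:
  month  low    city  high  low_minus_high
0   Feb   -8    Oslo    19             -27
1   Sep  -21    Lima   -15              -6
2   Feb   -2    Lima     1              -3
3   Sep   10  Denver    38             -28
4   Feb  -23   Cairo    18             -41
5   Feb   27   Cairo    27               0
6   Sep  -28   Tokyo    -7             -21
7   Feb  -29   Perth    31             -60
8   Feb   22    Lima    17               5
group by city: sum(low_minus_high), min(low):
        low_minus_high  low
city                       
Cairo              -41  -23
Denver             -28   10
Lima                -4  -21
Oslo               -27   -8
Perth              -60  -29
Tokyo              -21  -28
filter rows where low > -23:
        low_minus_high  low
city                       
Denver             -28   10
Lima                -4  -21
Oslo               -27   -8

-27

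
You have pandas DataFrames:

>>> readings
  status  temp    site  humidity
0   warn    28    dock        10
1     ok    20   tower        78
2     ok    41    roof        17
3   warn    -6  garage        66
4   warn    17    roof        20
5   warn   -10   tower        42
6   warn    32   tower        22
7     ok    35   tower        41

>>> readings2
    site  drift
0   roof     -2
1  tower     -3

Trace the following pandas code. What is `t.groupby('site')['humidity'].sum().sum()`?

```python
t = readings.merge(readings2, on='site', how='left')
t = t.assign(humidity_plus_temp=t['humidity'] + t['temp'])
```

296

merge on 'site' (how='left') → 8 rows:
  status  temp    site  humidity  drift
0   warn    28    dock        10    NaN
1     ok    20   tower        78   -3.0
2     ok    41    roof        17   -2.0
3   warn    -6  garage        66    NaN
4   warn    17    roof        20   -2.0
5   warn   -10   tower        42   -3.0
6   warn    32   tower        22   -3.0
7     ok    35   tower        41   -3.0
add column humidity_plus_temp = t['humidity'] + t['temp']:
  status  temp    site  humidity  drift  humidity_plus_temp
0   warn    28    dock        10    NaN                  38
1     ok    20   tower        78   -3.0                  98
2     ok    41    roof        17   -2.0                  58
3   warn    -6  garage        66    NaN                  60
4   warn    17    roof        20   -2.0                  37
5   warn   -10   tower        42   -3.0                  32
6   warn    32   tower        22   -3.0                  54
7     ok    35   tower        41   -3.0                  76
group by site, sum of humidity:
site
dock       10
garage     66
roof       37
tower     183
Name: humidity, dtype: int64
Then the sum of the resulting series: 296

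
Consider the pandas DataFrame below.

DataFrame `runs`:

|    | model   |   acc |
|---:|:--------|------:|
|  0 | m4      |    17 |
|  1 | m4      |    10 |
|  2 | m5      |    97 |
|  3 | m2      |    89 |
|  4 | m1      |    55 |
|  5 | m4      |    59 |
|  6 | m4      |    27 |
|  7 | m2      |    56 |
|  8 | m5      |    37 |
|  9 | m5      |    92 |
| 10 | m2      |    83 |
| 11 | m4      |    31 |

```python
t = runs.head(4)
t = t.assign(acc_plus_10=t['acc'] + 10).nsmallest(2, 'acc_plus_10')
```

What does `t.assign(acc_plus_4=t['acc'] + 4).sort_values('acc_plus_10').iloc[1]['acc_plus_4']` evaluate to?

take first 4 rows:
  model  acc
0    m4   17
1    m4   10
2    m5   97
3    m2   89
add column acc_plus_10 = t['acc'] + 10:
  model  acc  acc_plus_10
0    m4   17           27
1    m4   10           20
2    m5   97          107
3    m2   89           99
take 2 rows with smallest acc_plus_10:
  model  acc  acc_plus_10
1    m4   10           20
0    m4   17           27
add column acc_plus_4 = t['acc'] + 4:
  model  acc  acc_plus_10  acc_plus_4
1    m4   10           20          14
0    m4   17           27          21
sort by acc_plus_10:
  model  acc  acc_plus_10  acc_plus_4
1    m4   10           20          14
0    m4   17           27          21
Taking the value at position 1, column 'acc_plus_4' gives 21.

21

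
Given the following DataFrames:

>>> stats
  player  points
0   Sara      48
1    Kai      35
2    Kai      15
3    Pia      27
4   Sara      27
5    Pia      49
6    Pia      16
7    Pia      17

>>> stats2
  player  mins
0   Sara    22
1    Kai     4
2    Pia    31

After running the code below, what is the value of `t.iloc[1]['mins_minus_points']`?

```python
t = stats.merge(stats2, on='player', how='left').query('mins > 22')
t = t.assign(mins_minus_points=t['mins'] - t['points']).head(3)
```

-18

merge on 'player' (how='left') → 8 rows:
  player  points  mins
0   Sara      48    22
1    Kai      35     4
2    Kai      15     4
3    Pia      27    31
4   Sara      27    22
5    Pia      49    31
6    Pia      16    31
7    Pia      17    31
filter rows where mins > 22:
  player  points  mins
3    Pia      27    31
5    Pia      49    31
6    Pia      16    31
7    Pia      17    31
add column mins_minus_points = t['mins'] - t['points']:
  player  points  mins  mins_minus_points
3    Pia      27    31                  4
5    Pia      49    31                -18
6    Pia      16    31                 15
7    Pia      17    31                 14
take first 3 rows:
  player  points  mins  mins_minus_points
3    Pia      27    31                  4
5    Pia      49    31                -18
6    Pia      16    31                 15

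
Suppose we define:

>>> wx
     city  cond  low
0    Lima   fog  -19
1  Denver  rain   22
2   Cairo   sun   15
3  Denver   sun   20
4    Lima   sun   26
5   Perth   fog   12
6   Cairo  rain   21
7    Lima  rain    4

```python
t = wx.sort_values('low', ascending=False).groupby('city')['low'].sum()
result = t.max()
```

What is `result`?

sort by low descending:
     city  cond  low
4    Lima   sun   26
1  Denver  rain   22
6   Cairo  rain   21
3  Denver   sun   20
2   Cairo   sun   15
5   Perth   fog   12
7    Lima  rain    4
0    Lima   fog  -19
group by city, sum of low:
city
Cairo     36
Denver    42
Lima      11
Perth     12
Name: low, dtype: int64

42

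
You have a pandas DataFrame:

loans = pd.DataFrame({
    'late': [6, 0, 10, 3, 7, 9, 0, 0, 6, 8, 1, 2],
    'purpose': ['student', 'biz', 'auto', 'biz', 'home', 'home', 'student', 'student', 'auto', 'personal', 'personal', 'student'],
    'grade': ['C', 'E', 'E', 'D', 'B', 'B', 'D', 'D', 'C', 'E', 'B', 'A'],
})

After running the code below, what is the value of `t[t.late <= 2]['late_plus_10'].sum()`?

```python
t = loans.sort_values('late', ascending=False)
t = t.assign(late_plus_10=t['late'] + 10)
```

53

sort by late descending:
    late   purpose grade
2     10      auto     E
5      9      home     B
9      8  personal     E
4      7      home     B
0      6   student     C
8      6      auto     C
3      3       biz     D
11     2   student     A
10     1  personal     B
1      0       biz     E
6      0   student     D
7      0   student     D
add column late_plus_10 = t['late'] + 10:
    late   purpose grade  late_plus_10
2     10      auto     E            20
5      9      home     B            19
9      8  personal     E            18
4      7      home     B            17
0      6   student     C            16
8      6      auto     C            16
3      3       biz     D            13
11     2   student     A            12
10     1  personal     B            11
1      0       biz     E            10
6      0   student     D            10
7      0   student     D            10
filter rows where late <= 2:
    late   purpose grade  late_plus_10
11     2   student     A            12
10     1  personal     B            11
1      0       biz     E            10
6      0   student     D            10
7      0   student     D            10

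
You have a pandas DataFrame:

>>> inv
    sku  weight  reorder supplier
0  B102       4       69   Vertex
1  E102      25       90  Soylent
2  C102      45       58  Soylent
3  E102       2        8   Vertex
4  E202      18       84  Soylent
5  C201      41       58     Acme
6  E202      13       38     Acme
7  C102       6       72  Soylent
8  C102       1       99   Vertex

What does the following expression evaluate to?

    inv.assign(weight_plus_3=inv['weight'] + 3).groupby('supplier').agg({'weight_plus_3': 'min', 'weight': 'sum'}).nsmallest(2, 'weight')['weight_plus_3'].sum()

add column weight_plus_3 = inv['weight'] + 3:
    sku  weight  reorder supplier  weight_plus_3
0  B102       4       69   Vertex              7
1  E102      25       90  Soylent             28
2  C102      45       58  Soylent             48
3  E102       2        8   Vertex              5
4  E202      18       84  Soylent             21
5  C201      41       58     Acme             44
6  E202      13       38     Acme             16
7  C102       6       72  Soylent              9
8  C102       1       99   Vertex              4
group by supplier: min(weight_plus_3), sum(weight):
          weight_plus_3  weight
supplier                       
Acme                 16      54
Soylent               9      94
Vertex                4       7
take 2 rows with smallest weight:
          weight_plus_3  weight
supplier                       
Vertex                4       7
Acme                 16      54
The sum of column 'weight_plus_3' is 20.

20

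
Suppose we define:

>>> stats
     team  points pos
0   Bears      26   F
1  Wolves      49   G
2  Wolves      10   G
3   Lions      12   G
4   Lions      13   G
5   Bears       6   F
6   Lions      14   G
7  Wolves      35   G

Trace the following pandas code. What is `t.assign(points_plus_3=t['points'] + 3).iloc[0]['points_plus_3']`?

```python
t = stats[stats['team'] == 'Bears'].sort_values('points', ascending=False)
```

29

filter rows where team == 'Bears':
    team  points pos
0  Bears      26   F
5  Bears       6   F
sort by points descending:
    team  points pos
0  Bears      26   F
5  Bears       6   F
add column points_plus_3 = t['points'] + 3:
    team  points pos  points_plus_3
0  Bears      26   F             29
5  Bears       6   F              9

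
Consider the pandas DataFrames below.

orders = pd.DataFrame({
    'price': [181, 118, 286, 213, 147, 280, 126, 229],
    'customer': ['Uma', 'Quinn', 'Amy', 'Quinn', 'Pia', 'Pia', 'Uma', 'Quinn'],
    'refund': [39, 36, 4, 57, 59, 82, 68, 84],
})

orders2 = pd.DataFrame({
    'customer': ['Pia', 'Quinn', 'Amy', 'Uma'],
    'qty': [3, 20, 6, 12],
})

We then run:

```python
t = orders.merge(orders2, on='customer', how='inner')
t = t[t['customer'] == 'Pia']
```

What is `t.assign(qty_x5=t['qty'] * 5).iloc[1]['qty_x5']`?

15

merge on 'customer' (how='inner') → 8 rows:
   price customer  refund  qty
0    181      Uma      39   12
1    118    Quinn      36   20
2    286      Amy       4    6
3    213    Quinn      57   20
4    147      Pia      59    3
5    280      Pia      82    3
6    126      Uma      68   12
7    229    Quinn      84   20
filter rows where customer == 'Pia':
   price customer  refund  qty
4    147      Pia      59    3
5    280      Pia      82    3
add column qty_x5 = t['qty'] * 5:
   price customer  refund  qty  qty_x5
4    147      Pia      59    3      15
5    280      Pia      82    3      15
Then the value at position 1, column 'qty_x5': 15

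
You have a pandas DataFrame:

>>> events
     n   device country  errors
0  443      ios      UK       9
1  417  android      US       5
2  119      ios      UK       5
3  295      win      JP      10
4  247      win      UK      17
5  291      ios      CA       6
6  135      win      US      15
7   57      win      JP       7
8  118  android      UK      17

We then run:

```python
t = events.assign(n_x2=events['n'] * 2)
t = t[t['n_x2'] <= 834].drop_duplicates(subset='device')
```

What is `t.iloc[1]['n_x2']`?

238

add column n_x2 = events['n'] * 2:
     n   device country  errors  n_x2
0  443      ios      UK       9   886
1  417  android      US       5   834
2  119      ios      UK       5   238
3  295      win      JP      10   590
4  247      win      UK      17   494
5  291      ios      CA       6   582
6  135      win      US      15   270
7   57      win      JP       7   114
8  118  android      UK      17   236
filter rows where n_x2 <= 834:
     n   device country  errors  n_x2
1  417  android      US       5   834
2  119      ios      UK       5   238
3  295      win      JP      10   590
4  247      win      UK      17   494
5  291      ios      CA       6   582
6  135      win      US      15   270
7   57      win      JP       7   114
8  118  android      UK      17   236
drop duplicate device (keep=first):
     n   device country  errors  n_x2
1  417  android      US       5   834
2  119      ios      UK       5   238
3  295      win      JP      10   590
Then the value at position 1, column 'n_x2': 238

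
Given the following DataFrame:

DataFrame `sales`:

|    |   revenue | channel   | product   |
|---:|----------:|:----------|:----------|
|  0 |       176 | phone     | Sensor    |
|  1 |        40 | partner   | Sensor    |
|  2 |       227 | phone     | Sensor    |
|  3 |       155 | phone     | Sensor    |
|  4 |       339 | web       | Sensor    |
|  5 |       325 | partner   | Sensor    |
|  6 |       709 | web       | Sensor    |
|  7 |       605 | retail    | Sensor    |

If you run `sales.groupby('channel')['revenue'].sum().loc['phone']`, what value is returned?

group by channel, sum of revenue:
channel
partner     365
phone       558
retail      605
web        1048
Name: revenue, dtype: int64
Taking the value at index 'phone' gives 558.

558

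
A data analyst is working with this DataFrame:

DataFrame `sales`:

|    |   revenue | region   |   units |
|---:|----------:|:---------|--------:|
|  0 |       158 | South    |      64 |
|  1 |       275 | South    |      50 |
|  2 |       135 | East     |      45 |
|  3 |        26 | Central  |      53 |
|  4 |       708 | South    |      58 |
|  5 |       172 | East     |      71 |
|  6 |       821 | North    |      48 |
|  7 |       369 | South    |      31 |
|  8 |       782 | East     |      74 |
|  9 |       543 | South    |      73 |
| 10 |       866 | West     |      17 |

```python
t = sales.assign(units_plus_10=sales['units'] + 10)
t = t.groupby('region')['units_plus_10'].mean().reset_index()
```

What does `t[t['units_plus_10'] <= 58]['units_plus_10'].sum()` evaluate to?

85.0

add column units_plus_10 = sales['units'] + 10:
    revenue   region  units  units_plus_10
0       158    South     64             74
1       275    South     50             60
2       135     East     45             55
3        26  Central     53             63
4       708    South     58             68
5       172     East     71             81
6       821    North     48             58
7       369    South     31             41
8       782     East     74             84
9       543    South     73             83
10      866     West     17             27
group by region, mean of units_plus_10:
region
Central    63.000000
East       73.333333
North      58.000000
South      65.200000
West       27.000000
Name: units_plus_10, dtype: float64
reset_index():
    region  units_plus_10
0  Central      63.000000
1     East      73.333333
2    North      58.000000
3    South      65.200000
4     West      27.000000
filter rows where units_plus_10 <= 58:
  region  units_plus_10
2  North           58.0
4   West           27.0
Hence 85.0.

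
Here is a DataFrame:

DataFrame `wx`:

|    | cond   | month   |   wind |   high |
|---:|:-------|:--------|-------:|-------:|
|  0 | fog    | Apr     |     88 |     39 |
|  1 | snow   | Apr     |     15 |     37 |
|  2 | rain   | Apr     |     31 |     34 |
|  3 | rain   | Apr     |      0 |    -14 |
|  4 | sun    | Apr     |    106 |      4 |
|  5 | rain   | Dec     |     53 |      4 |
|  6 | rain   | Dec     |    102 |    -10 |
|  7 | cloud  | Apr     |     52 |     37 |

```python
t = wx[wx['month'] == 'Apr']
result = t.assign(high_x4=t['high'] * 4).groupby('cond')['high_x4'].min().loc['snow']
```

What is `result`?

148

filter rows where month == 'Apr':
    cond month  wind  high
0    fog   Apr    88    39
1   snow   Apr    15    37
2   rain   Apr    31    34
3   rain   Apr     0   -14
4    sun   Apr   106     4
7  cloud   Apr    52    37
add column high_x4 = t['high'] * 4:
    cond month  wind  high  high_x4
0    fog   Apr    88    39      156
1   snow   Apr    15    37      148
2   rain   Apr    31    34      136
3   rain   Apr     0   -14      -56
4    sun   Apr   106     4       16
7  cloud   Apr    52    37      148
group by cond, min of high_x4:
cond
cloud    148
fog      156
rain     -56
snow     148
sun       16
Name: high_x4, dtype: int64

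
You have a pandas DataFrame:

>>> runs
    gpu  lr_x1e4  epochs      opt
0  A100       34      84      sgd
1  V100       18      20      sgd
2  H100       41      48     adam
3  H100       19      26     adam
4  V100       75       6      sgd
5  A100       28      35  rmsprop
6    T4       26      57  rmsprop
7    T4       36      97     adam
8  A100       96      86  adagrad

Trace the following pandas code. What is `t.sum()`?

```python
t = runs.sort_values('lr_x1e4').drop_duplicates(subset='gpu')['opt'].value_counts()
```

sort by lr_x1e4:
    gpu  lr_x1e4  epochs      opt
1  V100       18      20      sgd
3  H100       19      26     adam
6    T4       26      57  rmsprop
5  A100       28      35  rmsprop
0  A100       34      84      sgd
7    T4       36      97     adam
2  H100       41      48     adam
4  V100       75       6      sgd
8  A100       96      86  adagrad
drop duplicate gpu (keep=first):
    gpu  lr_x1e4  epochs      opt
1  V100       18      20      sgd
3  H100       19      26     adam
6    T4       26      57  rmsprop
5  A100       28      35  rmsprop
value_counts of opt:
opt
rmsprop    2
sgd        1
adam       1
Name: count, dtype: int64
The sum of the resulting series is 4.

4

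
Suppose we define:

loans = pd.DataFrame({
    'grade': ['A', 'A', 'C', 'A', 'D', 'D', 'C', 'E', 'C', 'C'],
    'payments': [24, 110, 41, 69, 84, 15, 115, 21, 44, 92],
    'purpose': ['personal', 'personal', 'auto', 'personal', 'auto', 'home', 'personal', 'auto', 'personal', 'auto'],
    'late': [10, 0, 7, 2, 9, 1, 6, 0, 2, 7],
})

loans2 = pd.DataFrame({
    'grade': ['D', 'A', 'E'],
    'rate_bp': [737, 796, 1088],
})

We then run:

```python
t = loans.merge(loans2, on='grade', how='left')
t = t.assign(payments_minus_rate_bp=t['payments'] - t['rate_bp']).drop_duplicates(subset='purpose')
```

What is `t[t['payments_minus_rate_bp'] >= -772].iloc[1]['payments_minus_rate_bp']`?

-722.0

merge on 'grade' (how='left') → 10 rows:
  grade  payments   purpose  late  rate_bp
0     A        24  personal    10    796.0
1     A       110  personal     0    796.0
2     C        41      auto     7      NaN
3     A        69  personal     2    796.0
4     D        84      auto     9    737.0
5     D        15      home     1    737.0
6     C       115  personal     6      NaN
7     E        21      auto     0   1088.0
8     C        44  personal     2      NaN
9     C        92      auto     7      NaN
add column payments_minus_rate_bp = t['payments'] - t['rate_bp']:
  grade  payments   purpose  late  rate_bp  payments_minus_rate_bp
0     A        24  personal    10    796.0                  -772.0
1     A       110  personal     0    796.0                  -686.0
2     C        41      auto     7      NaN                     NaN
3     A        69  personal     2    796.0                  -727.0
4     D        84      auto     9    737.0                  -653.0
5     D        15      home     1    737.0                  -722.0
6     C       115  personal     6      NaN                     NaN
7     E        21      auto     0   1088.0                 -1067.0
8     C        44  personal     2      NaN                     NaN
9     C        92      auto     7      NaN                     NaN
drop duplicate purpose (keep=first):
  grade  payments   purpose  late  rate_bp  payments_minus_rate_bp
0     A        24  personal    10    796.0                  -772.0
2     C        41      auto     7      NaN                     NaN
5     D        15      home     1    737.0                  -722.0
filter rows where payments_minus_rate_bp >= -772:
  grade  payments   purpose  late  rate_bp  payments_minus_rate_bp
0     A        24  personal    10    796.0                  -772.0
5     D        15      home     1    737.0                  -722.0
Reading off the value at position 1, column 'payments_minus_rate_bp', we get -722.0.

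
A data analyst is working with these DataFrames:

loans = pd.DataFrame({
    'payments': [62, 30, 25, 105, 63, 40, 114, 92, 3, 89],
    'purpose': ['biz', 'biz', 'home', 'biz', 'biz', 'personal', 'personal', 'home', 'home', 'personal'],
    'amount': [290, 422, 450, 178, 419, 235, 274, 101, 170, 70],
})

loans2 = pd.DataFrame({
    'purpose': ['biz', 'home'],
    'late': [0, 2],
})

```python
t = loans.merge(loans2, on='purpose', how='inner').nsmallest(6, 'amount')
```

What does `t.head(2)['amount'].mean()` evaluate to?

merge on 'purpose' (how='inner') → 7 rows:
   payments purpose  amount  late
0        62     biz     290     0
1        30     biz     422     0
2        25    home     450     2
3       105     biz     178     0
4        63     biz     419     0
5        92    home     101     2
6         3    home     170     2
take 6 rows with smallest amount:
   payments purpose  amount  late
5        92    home     101     2
6         3    home     170     2
3       105     biz     178     0
0        62     biz     290     0
4        63     biz     419     0
1        30     biz     422     0
take first 2 rows:
   payments purpose  amount  late
5        92    home     101     2
6         3    home     170     2

135.5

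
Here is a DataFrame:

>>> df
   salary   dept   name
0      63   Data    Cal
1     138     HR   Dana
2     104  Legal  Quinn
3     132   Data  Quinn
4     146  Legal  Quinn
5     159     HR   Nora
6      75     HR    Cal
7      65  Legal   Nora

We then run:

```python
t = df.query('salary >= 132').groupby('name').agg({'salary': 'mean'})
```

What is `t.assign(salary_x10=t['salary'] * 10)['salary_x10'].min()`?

1380.0

filter rows where salary >= 132:
   salary   dept   name
1     138     HR   Dana
3     132   Data  Quinn
4     146  Legal  Quinn
5     159     HR   Nora
group by name, mean of salary:
       salary
name         
Dana    138.0
Nora    159.0
Quinn   139.0
add column salary_x10 = t['salary'] * 10:
       salary  salary_x10
name                     
Dana    138.0      1380.0
Nora    159.0      1590.0
Quinn   139.0      1390.0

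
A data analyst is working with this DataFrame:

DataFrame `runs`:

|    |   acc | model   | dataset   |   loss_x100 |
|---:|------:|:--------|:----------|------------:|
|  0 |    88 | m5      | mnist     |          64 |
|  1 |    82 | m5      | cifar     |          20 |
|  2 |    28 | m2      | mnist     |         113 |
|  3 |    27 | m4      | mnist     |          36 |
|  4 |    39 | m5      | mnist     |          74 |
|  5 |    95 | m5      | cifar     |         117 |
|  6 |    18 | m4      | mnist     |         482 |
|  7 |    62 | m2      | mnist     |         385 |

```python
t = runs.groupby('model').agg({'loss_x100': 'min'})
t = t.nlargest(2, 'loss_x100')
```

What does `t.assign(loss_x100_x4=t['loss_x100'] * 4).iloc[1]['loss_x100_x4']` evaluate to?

group by model, min of loss_x100:
       loss_x100
model           
m2           113
m4            36
m5            20
take 2 rows with largest loss_x100:
       loss_x100
model           
m2           113
m4            36
add column loss_x100_x4 = t['loss_x100'] * 4:
       loss_x100  loss_x100_x4
model                         
m2           113           452
m4            36           144
Reading off the value at position 1, column 'loss_x100_x4', we get 144.

144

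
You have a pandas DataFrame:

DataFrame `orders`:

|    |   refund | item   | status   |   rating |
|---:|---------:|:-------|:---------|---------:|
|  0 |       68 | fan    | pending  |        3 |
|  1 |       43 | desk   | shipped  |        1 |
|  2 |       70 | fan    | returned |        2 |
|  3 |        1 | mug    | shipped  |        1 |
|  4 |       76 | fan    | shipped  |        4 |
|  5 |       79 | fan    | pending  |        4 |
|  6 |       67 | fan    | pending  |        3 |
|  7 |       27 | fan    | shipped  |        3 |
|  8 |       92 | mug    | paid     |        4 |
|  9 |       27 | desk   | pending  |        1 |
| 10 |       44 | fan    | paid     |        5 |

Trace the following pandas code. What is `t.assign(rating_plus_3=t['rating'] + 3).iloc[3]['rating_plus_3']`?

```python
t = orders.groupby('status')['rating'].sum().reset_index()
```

12

group by status, sum of rating:
status
paid         9
pending     11
returned     2
shipped      9
Name: rating, dtype: int64
reset_index():
     status  rating
0      paid       9
1   pending      11
2  returned       2
3   shipped       9
add column rating_plus_3 = t['rating'] + 3:
     status  rating  rating_plus_3
0      paid       9             12
1   pending      11             14
2  returned       2              5
3   shipped       9             12
Taking the value at position 3, column 'rating_plus_3' gives 12.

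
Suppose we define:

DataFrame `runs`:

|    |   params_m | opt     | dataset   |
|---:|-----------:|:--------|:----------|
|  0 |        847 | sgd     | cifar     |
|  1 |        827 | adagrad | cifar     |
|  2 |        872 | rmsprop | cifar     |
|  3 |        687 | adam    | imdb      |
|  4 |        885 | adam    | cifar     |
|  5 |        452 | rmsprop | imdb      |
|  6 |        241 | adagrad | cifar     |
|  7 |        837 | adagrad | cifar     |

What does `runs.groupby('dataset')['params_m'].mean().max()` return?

751.5

group by dataset, mean of params_m:
dataset
cifar    751.5
imdb     569.5
Name: params_m, dtype: float64
Finally, max of the resulting series = 751.5.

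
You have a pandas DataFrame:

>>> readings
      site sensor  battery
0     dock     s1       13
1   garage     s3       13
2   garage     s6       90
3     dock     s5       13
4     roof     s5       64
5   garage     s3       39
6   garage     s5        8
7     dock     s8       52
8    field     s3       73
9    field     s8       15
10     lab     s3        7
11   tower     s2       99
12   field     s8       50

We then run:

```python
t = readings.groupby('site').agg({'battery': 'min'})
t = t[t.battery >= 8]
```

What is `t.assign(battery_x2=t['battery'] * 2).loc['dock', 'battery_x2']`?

group by site, min of battery:
        battery
site           
dock         13
field        15
garage        8
lab           7
roof         64
tower        99
filter rows where battery >= 8:
        battery
site           
dock         13
field        15
garage        8
roof         64
tower        99
add column battery_x2 = t['battery'] * 2:
        battery  battery_x2
site                       
dock         13          26
field        15          30
garage        8          16
roof         64         128
tower        99         198
value at row 'dock', column 'battery_x2' → 26

26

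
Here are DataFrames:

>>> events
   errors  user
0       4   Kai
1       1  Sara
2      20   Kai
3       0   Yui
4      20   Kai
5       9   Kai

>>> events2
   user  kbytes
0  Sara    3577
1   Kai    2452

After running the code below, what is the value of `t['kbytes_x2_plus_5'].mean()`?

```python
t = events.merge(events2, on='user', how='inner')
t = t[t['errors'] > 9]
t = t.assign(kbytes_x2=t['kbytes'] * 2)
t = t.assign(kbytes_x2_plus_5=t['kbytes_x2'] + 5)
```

4909.0

merge on 'user' (how='inner') → 5 rows:
   errors  user  kbytes
0       4   Kai    2452
1       1  Sara    3577
2      20   Kai    2452
3      20   Kai    2452
4       9   Kai    2452
filter rows where errors > 9:
   errors user  kbytes
2      20  Kai    2452
3      20  Kai    2452
add column kbytes_x2 = t['kbytes'] * 2:
   errors user  kbytes  kbytes_x2
2      20  Kai    2452       4904
3      20  Kai    2452       4904
add column kbytes_x2_plus_5 = t['kbytes_x2'] + 5:
   errors user  kbytes  kbytes_x2  kbytes_x2_plus_5
2      20  Kai    2452       4904              4909
3      20  Kai    2452       4904              4909
Hence 4909.0.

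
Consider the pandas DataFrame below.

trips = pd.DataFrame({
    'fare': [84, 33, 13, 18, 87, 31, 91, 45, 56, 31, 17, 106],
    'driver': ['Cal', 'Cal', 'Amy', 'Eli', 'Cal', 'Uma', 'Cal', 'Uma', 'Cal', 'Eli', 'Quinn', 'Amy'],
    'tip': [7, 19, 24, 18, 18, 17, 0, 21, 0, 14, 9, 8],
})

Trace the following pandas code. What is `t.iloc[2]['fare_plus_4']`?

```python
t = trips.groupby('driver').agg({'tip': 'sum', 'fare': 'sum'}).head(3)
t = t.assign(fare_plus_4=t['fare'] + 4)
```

group by driver: sum(tip), sum(fare):
        tip  fare
driver           
Amy      32   119
Cal      44   351
Eli      32    49
Quinn     9    17
Uma      38    76
take first 3 rows:
        tip  fare
driver           
Amy      32   119
Cal      44   351
Eli      32    49
add column fare_plus_4 = t['fare'] + 4:
        tip  fare  fare_plus_4
driver                        
Amy      32   119          123
Cal      44   351          355
Eli      32    49           53
value at position 2, column 'fare_plus_4' → 53

53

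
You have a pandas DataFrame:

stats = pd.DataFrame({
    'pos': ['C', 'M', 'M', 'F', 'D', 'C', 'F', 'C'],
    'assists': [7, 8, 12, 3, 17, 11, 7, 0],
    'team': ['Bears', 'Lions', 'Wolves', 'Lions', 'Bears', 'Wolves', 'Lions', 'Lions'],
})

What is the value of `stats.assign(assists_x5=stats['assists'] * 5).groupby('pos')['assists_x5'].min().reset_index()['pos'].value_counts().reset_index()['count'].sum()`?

4

add column assists_x5 = stats['assists'] * 5:
  pos  assists    team  assists_x5
0   C        7   Bears          35
1   M        8   Lions          40
2   M       12  Wolves          60
3   F        3   Lions          15
4   D       17   Bears          85
5   C       11  Wolves          55
6   F        7   Lions          35
7   C        0   Lions           0
group by pos, min of assists_x5:
pos
C     0
D    85
F    15
M    40
Name: assists_x5, dtype: int64
reset_index():
  pos  assists_x5
0   C           0
1   D          85
2   F          15
3   M          40
value_counts of pos:
pos
C    1
D    1
F    1
M    1
Name: count, dtype: int64
reset_index():
  pos  count
0   C      1
1   D      1
2   F      1
3   M      1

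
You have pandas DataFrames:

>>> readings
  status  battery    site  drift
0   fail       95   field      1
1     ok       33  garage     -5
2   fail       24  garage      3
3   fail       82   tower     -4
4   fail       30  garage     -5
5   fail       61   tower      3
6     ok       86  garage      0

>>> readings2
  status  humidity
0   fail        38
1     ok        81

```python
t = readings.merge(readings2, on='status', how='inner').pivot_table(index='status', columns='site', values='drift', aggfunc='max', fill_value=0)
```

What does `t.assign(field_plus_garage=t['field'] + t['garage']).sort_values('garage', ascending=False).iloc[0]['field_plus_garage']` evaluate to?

merge on 'status' (how='inner') → 7 rows:
  status  battery    site  drift  humidity
0   fail       95   field      1        38
1     ok       33  garage     -5        81
2   fail       24  garage      3        38
3   fail       82   tower     -4        38
4   fail       30  garage     -5        38
5   fail       61   tower      3        38
6     ok       86  garage      0        81
pivot: rows=status, cols=site, max(drift):
site    field  garage  tower
status                      
fail        1       3      3
ok          0       0      0
add column field_plus_garage = t['field'] + t['garage']:
site    field  garage  tower  field_plus_garage
status                                         
fail        1       3      3                  4
ok          0       0      0                  0
sort by garage descending:
site    field  garage  tower  field_plus_garage
status                                         
fail        1       3      3                  4
ok          0       0      0                  0

4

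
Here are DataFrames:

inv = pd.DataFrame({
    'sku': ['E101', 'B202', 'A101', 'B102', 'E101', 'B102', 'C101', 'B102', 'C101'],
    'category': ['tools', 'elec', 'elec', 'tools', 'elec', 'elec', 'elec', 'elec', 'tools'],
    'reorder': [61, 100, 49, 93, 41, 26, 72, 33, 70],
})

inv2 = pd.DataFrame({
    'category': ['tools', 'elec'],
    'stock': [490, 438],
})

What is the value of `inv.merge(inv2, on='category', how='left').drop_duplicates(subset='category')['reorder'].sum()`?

161

merge on 'category' (how='left') → 9 rows:
    sku category  reorder  stock
0  E101    tools       61    490
1  B202     elec      100    438
2  A101     elec       49    438
3  B102    tools       93    490
4  E101     elec       41    438
5  B102     elec       26    438
6  C101     elec       72    438
7  B102     elec       33    438
8  C101    tools       70    490
drop duplicate category (keep=first):
    sku category  reorder  stock
0  E101    tools       61    490
1  B202     elec      100    438
Hence 161.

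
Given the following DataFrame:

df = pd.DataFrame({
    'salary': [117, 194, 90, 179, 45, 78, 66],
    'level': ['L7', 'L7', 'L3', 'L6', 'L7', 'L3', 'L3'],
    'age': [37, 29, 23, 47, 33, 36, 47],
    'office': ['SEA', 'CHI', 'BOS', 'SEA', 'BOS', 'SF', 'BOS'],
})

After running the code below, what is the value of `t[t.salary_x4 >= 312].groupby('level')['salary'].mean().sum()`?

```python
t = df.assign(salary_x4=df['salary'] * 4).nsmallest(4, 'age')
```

278.0

add column salary_x4 = df['salary'] * 4:
   salary level  age office  salary_x4
0     117    L7   37    SEA        468
1     194    L7   29    CHI        776
2      90    L3   23    BOS        360
3     179    L6   47    SEA        716
4      45    L7   33    BOS        180
5      78    L3   36     SF        312
6      66    L3   47    BOS        264
take 4 rows with smallest age:
   salary level  age office  salary_x4
2      90    L3   23    BOS        360
1     194    L7   29    CHI        776
4      45    L7   33    BOS        180
5      78    L3   36     SF        312
filter rows where salary_x4 >= 312:
   salary level  age office  salary_x4
2      90    L3   23    BOS        360
1     194    L7   29    CHI        776
5      78    L3   36     SF        312
group by level, mean of salary:
level
L3     84.0
L7    194.0
Name: salary, dtype: float64
Then the sum of the resulting series: 278.0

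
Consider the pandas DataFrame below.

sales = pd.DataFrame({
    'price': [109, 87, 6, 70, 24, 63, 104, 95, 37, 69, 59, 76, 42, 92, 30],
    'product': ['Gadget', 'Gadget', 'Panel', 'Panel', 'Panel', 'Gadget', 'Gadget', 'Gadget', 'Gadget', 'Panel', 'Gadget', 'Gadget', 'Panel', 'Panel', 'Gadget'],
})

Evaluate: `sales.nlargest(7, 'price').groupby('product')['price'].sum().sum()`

633

take 7 rows with largest price:
    price product
0     109  Gadget
6     104  Gadget
7      95  Gadget
13     92   Panel
1      87  Gadget
11     76  Gadget
3      70   Panel
group by product, sum of price:
product
Gadget    471
Panel     162
Name: price, dtype: int64
Finally, sum of the resulting series = 633.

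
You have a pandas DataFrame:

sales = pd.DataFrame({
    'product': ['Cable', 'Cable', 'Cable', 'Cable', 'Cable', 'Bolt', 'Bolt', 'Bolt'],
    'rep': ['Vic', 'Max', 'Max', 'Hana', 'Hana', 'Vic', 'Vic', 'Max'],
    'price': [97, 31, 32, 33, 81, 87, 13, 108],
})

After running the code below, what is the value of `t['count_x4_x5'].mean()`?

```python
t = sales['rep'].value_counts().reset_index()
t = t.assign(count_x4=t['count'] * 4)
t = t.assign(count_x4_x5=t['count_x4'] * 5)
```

value_counts of rep:
rep
Vic     3
Max     3
Hana    2
Name: count, dtype: int64
reset_index():
    rep  count
0   Vic      3
1   Max      3
2  Hana      2
add column count_x4 = t['count'] * 4:
    rep  count  count_x4
0   Vic      3        12
1   Max      3        12
2  Hana      2         8
add column count_x4_x5 = t['count_x4'] * 5:
    rep  count  count_x4  count_x4_x5
0   Vic      3        12           60
1   Max      3        12           60
2  Hana      2         8           40
Then the mean of column 'count_x4_x5': 53.3333333333

53.3333333333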